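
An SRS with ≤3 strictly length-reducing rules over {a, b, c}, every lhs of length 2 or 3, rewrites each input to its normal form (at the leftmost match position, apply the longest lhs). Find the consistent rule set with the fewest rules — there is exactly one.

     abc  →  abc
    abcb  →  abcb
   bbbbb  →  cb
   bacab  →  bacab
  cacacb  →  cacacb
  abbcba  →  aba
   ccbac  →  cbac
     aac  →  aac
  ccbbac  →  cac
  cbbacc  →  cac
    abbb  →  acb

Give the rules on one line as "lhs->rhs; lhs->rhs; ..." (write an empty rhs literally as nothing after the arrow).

  | abc
  | abcb
  | bbbbb => cbbb => ccb => cb
  | bacab

bb->c; bbc->; cc->c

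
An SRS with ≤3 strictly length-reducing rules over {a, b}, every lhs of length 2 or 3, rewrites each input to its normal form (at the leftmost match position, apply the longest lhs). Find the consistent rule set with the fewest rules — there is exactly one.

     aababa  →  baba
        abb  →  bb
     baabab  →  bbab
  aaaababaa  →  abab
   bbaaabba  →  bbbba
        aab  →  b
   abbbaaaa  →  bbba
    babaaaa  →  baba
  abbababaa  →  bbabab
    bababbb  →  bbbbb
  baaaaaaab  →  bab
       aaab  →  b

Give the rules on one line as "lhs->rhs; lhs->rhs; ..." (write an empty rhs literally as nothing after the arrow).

aa->; aaa->; abb->bb

  | aababa => baba
  | abb => bb
  | baabab => bbab
  | aaaababaa => ababaa => abab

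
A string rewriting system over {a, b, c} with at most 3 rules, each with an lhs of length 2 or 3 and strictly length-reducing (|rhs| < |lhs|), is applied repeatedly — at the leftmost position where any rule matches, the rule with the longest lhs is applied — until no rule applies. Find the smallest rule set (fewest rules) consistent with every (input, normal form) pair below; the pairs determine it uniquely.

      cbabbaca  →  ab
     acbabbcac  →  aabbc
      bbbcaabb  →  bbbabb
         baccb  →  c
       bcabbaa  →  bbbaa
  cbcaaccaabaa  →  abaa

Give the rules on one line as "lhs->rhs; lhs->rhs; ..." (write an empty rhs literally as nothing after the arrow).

bac->c; ca->; cb->

  | cbabbaca => abbaca => abca => ab
  | acbabbcac => aabbcac => aabbc
  | bbbcaabb => bbbabb
  | baccb => ccb => c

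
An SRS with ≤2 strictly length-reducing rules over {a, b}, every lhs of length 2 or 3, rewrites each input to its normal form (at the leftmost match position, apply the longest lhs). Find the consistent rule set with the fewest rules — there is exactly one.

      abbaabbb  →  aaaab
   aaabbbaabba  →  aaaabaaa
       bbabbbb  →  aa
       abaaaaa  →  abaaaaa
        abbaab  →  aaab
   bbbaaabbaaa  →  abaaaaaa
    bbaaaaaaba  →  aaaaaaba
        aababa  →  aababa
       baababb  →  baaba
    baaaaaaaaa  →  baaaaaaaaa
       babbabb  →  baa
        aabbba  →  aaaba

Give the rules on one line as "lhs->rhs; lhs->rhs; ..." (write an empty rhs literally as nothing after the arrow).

bb->; bbb->ab

  | abbaabbb => aaabbb => aaaab
  | aaabbbaabba => aaaabaabba => aaaabaaa
  | bbabbbb => abbbb => aabb => aa
  | abaaaaa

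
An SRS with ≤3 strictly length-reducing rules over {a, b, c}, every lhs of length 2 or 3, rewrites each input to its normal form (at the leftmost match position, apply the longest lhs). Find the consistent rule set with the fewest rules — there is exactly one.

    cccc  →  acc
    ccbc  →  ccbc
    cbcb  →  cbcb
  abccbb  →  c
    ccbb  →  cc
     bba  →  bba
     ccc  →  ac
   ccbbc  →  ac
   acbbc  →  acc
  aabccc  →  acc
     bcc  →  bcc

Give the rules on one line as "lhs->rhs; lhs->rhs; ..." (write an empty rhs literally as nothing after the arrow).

abc->; cbb->c; ccc->ac

  | cccc => acc
  | ccbc
  | cbcb
  | abccbb => cbb => c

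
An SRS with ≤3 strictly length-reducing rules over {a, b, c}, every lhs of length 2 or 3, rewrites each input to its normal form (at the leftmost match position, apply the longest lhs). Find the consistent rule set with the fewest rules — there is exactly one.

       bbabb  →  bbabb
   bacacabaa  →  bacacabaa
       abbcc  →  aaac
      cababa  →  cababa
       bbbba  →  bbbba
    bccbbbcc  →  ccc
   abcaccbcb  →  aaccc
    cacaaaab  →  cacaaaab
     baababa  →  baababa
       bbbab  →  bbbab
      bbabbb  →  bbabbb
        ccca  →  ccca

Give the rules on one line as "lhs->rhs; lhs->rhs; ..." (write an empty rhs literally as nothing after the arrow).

  | bbabb
  | bacacabaa
  | abbcc => aaac
  | cababa

bbc->aa; bc->; cb->c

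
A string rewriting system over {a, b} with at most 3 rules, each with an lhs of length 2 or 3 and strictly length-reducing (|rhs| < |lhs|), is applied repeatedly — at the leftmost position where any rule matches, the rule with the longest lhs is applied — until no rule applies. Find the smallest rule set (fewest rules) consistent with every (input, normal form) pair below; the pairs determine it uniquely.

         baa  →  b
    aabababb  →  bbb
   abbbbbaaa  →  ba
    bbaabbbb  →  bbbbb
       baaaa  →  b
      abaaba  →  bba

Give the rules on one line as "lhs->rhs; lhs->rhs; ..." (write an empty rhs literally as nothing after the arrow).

  | baa => aa => b
  | aabababb => bbababb => bbabb => bbb
  | abbbbbaaa => bbbbaaa => bbbaaa => bbaaa => baaa => aaa => ba
  | bbaabbbb => baabbbb => aabbbb => bbbbb

aa->b; ab->; baa->aa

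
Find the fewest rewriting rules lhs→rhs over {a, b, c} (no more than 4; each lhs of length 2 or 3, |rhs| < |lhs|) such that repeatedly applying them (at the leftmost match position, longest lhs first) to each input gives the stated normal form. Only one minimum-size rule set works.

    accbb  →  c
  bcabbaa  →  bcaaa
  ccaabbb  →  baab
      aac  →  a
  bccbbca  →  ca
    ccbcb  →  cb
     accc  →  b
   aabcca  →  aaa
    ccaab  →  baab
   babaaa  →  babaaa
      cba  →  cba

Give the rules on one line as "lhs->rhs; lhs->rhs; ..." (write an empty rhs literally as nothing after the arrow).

ac->; bb->; cc->b

  | accbb => cbb => c
  | bcabbaa => bcaaa
  | ccaabbb => baabbb => baab
  | aac => a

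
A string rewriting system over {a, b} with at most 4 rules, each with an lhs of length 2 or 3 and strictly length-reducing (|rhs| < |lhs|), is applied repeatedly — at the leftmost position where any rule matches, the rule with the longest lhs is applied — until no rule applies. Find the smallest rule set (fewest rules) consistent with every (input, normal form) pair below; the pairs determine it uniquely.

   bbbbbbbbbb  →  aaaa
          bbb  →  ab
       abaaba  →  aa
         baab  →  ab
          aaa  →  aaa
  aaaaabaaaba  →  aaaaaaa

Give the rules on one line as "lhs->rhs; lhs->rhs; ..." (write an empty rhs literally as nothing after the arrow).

  | bbbbbbbbbb => abbbbbbbb => aabbbbbb => aaabbbb => aaaabb => aaaa
  | bbb => ab
  | abaaba => aaba => aa
  | baab => ab

ba->; bb->; bbb->ab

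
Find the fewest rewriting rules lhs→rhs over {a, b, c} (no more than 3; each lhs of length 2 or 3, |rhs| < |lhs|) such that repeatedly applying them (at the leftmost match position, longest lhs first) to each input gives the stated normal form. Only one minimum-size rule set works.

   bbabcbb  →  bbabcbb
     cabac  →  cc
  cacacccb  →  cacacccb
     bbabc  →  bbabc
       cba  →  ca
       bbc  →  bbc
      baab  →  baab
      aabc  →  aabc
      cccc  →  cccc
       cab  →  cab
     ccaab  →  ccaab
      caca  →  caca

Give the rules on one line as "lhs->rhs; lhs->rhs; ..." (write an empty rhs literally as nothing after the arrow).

aba->; cba->ca

  | bbabcbb
  | cabac => cc
  | cacacccb
  | bbabc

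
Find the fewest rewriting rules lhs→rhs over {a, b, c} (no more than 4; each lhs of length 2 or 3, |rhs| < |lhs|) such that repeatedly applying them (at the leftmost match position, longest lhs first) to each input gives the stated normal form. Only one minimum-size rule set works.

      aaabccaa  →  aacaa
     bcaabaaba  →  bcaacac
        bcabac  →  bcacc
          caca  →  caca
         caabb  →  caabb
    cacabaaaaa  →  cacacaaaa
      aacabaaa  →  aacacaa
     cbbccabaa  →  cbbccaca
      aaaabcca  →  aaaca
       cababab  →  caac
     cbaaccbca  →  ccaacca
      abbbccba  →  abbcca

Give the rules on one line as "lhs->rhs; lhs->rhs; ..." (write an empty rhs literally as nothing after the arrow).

  | aaabccaa => aacaa
  | bcaabaaba => bcaacaba => bcaacac
  | bcabac => bcacc
  | caca

abc->; ba->c; ccb->ac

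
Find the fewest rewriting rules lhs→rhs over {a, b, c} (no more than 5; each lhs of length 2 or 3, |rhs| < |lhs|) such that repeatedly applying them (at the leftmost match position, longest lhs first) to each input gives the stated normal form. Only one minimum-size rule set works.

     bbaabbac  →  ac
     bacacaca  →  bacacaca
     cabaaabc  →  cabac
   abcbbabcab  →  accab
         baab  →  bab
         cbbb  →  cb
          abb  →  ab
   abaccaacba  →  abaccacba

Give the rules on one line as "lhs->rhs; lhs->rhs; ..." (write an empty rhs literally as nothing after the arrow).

aa->a; bb->b; bba->; bc->c

  | bbaabbac => abbac => ac
  | bacacaca
  | cabaaabc => cabaabc => cababc => cabac
  | abcbbabcab => acbbabcab => acbcab => accab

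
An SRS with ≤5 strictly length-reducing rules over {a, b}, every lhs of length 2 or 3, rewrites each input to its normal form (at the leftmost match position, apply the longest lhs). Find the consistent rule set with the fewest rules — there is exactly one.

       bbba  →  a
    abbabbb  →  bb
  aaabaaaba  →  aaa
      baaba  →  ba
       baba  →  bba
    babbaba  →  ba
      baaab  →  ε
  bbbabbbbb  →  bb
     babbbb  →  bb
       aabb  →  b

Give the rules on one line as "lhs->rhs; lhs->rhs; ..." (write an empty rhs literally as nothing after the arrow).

  | bbba => a
  | abbabbb => bbabbb => bbbbb => bb
  | aaabaaaba => aaaaba => aaa
  | baaba => aba => ba

aab->; ab->b; baa->a; bbb->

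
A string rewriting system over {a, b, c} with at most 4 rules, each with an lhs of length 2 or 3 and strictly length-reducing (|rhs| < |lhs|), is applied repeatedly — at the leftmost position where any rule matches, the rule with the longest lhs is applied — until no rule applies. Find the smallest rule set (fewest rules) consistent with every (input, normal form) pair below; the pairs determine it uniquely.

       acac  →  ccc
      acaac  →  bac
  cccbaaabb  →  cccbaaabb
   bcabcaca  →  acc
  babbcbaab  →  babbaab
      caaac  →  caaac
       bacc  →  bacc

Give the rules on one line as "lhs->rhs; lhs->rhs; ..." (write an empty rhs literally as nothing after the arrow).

aca->cc; bc->; cca->ba

  | acac => ccc
  | acaac => ccac => bac
  | cccbaaabb
  | bcabcaca => abcaca => aaca => acc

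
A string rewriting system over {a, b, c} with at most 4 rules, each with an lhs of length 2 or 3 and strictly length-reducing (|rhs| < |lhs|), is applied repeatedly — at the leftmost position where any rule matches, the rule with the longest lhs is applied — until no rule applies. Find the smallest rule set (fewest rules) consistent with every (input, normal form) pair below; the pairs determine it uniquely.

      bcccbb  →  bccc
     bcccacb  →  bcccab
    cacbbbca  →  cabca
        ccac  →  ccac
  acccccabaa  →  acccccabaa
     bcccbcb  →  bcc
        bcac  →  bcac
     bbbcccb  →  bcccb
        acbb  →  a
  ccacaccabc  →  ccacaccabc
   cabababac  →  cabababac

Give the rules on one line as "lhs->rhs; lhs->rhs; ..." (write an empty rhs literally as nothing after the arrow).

  | bcccbb => bccc
  | bcccacb => bcccab
  | cacbbbca => cabbbca => cabca
  | ccac

acb->ab; bb->; cbc->b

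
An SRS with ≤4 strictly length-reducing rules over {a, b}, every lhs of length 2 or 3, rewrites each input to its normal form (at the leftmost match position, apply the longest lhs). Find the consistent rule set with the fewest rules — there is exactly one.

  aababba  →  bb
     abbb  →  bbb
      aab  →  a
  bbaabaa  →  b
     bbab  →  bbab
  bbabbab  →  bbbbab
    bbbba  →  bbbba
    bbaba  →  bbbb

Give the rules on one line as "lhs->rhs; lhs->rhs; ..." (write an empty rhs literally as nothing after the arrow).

  | aababba => aabba => aba => bb
  | abbb => bbb
  | aab => a
  | bbaabaa => bbaa => b

aab->a; aba->bb; abb->bb; baa->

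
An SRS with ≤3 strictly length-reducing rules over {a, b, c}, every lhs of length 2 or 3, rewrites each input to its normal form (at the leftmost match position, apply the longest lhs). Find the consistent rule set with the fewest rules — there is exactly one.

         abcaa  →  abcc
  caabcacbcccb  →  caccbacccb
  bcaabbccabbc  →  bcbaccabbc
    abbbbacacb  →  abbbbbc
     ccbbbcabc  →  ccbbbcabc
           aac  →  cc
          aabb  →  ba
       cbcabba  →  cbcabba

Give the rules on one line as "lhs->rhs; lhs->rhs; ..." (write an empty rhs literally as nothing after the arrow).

  | abcaa => abcc
  | caabcacbcccb => caccacbcccb => caccbacccb
  | bcaabbccabbc => bcacbccabbc => bcbaccabbc
  | abbbbacacb => abbbbacba => abbbbbaa => abbbbbc

aa->c; aab->ac; acb->ba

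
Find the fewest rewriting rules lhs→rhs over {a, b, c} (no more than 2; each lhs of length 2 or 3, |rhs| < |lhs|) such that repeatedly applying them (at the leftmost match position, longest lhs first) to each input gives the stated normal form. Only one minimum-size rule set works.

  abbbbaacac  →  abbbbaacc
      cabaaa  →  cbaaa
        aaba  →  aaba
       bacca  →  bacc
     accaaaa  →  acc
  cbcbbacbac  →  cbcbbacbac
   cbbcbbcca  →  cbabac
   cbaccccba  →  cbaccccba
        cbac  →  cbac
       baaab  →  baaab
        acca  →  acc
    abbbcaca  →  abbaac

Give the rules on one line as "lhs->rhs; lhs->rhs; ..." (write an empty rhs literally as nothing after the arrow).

  | abbbbaacac => abbbbaacc
  | cabaaa => cbaaa
  | aaba
  | bacca => bacc

bbc->ba; ca->c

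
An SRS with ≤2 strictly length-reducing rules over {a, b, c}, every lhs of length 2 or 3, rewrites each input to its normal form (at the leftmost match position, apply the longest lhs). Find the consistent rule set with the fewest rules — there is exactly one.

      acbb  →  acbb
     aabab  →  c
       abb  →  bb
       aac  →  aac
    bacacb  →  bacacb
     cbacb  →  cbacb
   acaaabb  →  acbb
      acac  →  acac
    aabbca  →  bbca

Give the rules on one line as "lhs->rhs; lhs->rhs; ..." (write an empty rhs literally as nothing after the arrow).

ab->b; bab->c

  | acbb
  | aabab => abab => bab => c
  | abb => bb
  | aac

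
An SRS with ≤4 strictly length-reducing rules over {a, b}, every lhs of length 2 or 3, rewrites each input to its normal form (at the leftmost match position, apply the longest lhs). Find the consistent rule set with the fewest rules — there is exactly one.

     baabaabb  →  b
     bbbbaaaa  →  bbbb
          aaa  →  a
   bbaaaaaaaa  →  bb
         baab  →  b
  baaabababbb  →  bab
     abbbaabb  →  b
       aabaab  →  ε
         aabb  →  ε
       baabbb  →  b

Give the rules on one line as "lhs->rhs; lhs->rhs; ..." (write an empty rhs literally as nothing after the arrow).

  | baabaabb => baaaabb => baabb => baab => baa => b
  | bbbbaaaa => bbbbaa => bbbb
  | aaa => a
  | bbaaaaaaaa => bbaaaaaa => bbaaaa => bbaa => bb

aa->; aab->aa; abb->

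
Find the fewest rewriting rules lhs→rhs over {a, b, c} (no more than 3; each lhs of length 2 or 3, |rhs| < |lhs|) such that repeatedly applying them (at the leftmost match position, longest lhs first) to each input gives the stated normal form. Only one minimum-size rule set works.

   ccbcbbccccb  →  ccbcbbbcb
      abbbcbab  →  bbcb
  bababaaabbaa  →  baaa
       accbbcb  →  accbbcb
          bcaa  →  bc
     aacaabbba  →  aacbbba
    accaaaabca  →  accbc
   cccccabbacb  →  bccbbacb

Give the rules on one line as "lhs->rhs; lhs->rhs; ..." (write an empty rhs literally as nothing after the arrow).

ab->; ca->c; ccc->b

  | ccbcbbccccb => ccbcbbbcb
  | abbbcbab => bbcbab => bbcb
  | bababaaabbaa => babaaabbaa => baaabbaa => baabaa => baaa
  | accbbcb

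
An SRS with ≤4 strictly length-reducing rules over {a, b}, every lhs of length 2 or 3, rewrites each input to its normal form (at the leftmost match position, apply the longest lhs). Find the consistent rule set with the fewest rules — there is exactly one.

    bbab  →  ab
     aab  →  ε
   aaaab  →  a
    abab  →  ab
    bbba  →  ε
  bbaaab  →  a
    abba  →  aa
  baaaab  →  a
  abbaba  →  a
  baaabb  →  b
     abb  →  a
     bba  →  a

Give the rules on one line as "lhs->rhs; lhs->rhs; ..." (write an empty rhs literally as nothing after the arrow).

  | bbab => ab
  | aab => ba => ε
  | aaaab => aaba => baa => a
  | abab => ab

aab->ba; ba->; bb->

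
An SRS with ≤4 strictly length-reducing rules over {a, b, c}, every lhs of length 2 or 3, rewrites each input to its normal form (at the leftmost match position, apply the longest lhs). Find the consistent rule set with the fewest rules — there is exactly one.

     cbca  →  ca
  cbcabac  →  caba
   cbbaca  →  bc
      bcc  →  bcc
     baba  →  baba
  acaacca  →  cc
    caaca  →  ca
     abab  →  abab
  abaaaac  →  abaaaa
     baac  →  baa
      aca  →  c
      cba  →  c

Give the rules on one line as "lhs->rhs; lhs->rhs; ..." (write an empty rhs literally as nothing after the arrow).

ac->a; aca->c; cb->; cba->c

  | cbca => ca
  | cbcabac => cabac => caba
  | cbbaca => baca => bc
  | bcc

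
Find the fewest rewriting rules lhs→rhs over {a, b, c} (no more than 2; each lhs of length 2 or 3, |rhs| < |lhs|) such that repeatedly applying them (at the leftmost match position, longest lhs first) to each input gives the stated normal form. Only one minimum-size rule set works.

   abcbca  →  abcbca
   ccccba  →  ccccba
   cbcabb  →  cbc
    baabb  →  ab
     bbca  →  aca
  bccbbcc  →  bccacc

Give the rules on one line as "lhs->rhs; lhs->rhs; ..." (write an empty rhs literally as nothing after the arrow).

  | abcbca
  | ccccba
  | cbcabb => cbcaa => cbc
  | baabb => bbb => ab

aa->; bb->a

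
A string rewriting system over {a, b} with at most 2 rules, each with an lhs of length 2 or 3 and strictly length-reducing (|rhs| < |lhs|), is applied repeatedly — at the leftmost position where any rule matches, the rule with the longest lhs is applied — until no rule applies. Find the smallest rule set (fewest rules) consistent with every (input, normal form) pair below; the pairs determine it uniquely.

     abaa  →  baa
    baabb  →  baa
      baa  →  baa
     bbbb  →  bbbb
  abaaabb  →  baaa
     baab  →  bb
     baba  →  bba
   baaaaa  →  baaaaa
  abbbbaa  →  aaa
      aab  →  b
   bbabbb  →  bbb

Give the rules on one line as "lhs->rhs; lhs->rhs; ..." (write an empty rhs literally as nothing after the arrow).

  | abaa => baa
  | baabb => baa
  | baa
  | bbbb

ab->b; abb->a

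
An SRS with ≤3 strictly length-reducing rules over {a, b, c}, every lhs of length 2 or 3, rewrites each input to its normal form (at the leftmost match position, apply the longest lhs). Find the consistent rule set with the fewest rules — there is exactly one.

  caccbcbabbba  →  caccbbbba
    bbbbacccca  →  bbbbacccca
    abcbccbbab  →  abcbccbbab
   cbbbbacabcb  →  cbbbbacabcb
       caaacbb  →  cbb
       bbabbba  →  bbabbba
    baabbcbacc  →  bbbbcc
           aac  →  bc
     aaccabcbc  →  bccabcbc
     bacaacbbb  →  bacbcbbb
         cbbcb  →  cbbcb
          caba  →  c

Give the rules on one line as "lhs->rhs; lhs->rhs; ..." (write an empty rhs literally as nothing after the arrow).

aa->b; aba->; cba->

  | caccbcbabbba => caccbbbba
  | bbbbacccca
  | abcbccbbab
  | cbbbbacabcb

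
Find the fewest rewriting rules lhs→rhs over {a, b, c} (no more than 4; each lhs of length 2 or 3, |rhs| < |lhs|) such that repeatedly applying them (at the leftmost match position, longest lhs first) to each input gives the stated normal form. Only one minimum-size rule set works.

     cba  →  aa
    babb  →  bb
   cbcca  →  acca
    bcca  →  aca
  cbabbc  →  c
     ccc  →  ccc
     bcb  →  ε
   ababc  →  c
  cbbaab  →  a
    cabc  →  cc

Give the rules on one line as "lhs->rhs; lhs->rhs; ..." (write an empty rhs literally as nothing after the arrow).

ab->; bc->a; cb->a

  | cba => aa
  | babb => bb
  | cbcca => acca
  | bcca => aca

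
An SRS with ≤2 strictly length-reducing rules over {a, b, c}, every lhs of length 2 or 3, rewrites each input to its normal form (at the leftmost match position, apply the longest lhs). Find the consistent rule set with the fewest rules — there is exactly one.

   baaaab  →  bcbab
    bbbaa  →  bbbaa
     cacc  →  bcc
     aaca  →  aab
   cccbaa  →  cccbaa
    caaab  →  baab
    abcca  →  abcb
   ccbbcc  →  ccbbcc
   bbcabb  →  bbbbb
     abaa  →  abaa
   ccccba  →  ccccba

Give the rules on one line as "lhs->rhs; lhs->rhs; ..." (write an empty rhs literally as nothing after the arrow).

  | baaaab => bcbab
  | bbbaa
  | cacc => bcc
  | aaca => aab

aaa->cb; ca->b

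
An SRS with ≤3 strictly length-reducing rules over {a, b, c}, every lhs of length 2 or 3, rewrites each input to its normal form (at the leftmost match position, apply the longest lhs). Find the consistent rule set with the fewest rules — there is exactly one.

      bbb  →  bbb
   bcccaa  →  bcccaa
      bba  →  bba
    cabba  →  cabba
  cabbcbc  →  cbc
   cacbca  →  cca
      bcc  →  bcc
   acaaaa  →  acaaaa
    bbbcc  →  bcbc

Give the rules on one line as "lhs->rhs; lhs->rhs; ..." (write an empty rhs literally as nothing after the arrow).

acb->; bbc->cb

  | bbb
  | bcccaa
  | bba
  | cabba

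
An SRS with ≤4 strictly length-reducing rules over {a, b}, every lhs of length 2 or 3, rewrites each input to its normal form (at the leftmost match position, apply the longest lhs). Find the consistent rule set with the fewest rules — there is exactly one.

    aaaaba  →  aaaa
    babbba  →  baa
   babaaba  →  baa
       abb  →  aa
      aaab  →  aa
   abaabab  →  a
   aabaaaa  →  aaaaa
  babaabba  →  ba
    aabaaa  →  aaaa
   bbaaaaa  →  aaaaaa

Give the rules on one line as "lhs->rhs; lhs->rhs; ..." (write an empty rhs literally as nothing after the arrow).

aab->a; aba->a; bb->a

  | aaaaba => aaaa
  | babbba => baaba => baa
  | babaaba => baaba => baa
  | abb => aa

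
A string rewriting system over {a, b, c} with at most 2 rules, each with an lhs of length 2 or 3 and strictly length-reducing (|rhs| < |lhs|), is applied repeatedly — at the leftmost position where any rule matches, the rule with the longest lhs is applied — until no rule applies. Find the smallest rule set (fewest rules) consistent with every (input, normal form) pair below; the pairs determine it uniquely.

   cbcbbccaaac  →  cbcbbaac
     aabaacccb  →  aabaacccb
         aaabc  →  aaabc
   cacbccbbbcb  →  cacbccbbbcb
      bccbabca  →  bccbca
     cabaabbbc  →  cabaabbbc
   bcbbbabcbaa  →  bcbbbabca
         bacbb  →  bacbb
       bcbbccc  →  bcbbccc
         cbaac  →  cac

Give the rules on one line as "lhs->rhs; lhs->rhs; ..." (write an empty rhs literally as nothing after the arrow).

  | cbcbbccaaac => cbcbbaac
  | aabaacccb
  | aaabc
  | cacbccbbbcb

cba->c; cca->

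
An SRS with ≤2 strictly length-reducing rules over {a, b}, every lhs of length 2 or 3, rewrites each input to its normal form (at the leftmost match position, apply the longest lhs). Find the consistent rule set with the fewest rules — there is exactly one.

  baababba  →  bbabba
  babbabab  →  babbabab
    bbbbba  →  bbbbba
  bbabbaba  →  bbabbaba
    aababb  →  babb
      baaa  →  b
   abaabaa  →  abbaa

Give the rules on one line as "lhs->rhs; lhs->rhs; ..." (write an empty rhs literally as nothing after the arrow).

  | baababba => bbabba
  | babbabab
  | bbbbba
  | bbabbaba

aaa->; aab->b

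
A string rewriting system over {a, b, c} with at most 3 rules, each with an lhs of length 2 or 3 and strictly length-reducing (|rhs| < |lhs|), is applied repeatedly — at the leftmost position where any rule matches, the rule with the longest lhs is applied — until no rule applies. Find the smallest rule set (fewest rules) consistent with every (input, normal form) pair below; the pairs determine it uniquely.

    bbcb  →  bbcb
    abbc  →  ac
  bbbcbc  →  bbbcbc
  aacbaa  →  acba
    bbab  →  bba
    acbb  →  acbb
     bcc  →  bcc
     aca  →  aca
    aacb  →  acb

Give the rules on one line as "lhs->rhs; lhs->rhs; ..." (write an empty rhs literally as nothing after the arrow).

aa->a; ab->a

  | bbcb
  | abbc => abc => ac
  | bbbcbc
  | aacbaa => acbaa => acba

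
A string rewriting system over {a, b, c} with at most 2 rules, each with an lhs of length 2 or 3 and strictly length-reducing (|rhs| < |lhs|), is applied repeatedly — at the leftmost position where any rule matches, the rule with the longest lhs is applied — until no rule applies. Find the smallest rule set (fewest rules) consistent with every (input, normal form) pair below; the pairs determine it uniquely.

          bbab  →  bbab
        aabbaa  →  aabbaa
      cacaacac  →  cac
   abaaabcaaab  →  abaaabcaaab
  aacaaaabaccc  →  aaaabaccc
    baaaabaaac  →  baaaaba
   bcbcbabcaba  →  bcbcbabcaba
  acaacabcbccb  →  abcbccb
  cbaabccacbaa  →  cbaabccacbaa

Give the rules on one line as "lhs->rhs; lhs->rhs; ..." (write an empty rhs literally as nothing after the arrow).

aac->; aca->a

  | bbab
  | aabbaa
  | cacaacac => caacac => cac
  | abaaabcaaab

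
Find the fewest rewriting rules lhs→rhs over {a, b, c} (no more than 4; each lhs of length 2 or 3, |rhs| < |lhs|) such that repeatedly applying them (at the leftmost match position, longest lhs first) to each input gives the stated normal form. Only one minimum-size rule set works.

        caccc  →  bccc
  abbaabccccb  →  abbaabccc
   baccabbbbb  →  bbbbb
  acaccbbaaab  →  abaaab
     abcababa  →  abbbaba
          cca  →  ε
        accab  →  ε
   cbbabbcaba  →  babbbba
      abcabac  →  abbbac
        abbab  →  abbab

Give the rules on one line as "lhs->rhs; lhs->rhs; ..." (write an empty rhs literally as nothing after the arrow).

acb->c; ca->b; cb->

  | caccc => bccc
  | abbaabccccb => abbaabccc
  | baccabbbbb => bacbbbbbb => bcbbbbb => bbbbb
  | acaccbbaaab => abccbbaaab => abcbaaab => abaaab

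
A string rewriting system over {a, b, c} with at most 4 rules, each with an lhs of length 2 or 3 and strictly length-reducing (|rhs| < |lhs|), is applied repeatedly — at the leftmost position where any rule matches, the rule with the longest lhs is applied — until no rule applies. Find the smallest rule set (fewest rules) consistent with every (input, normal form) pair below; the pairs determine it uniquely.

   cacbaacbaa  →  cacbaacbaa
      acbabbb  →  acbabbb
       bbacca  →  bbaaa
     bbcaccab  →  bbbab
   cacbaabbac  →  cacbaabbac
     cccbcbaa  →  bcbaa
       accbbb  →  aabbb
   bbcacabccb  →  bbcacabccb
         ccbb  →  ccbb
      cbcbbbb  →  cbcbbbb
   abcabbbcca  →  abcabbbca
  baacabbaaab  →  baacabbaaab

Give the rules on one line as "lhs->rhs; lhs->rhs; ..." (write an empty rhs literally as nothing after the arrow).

acc->aa; caa->b; cca->ca; ccc->

  | cacbaacbaa
  | acbabbb
  | bbacca => bbaaa
  | bbcaccab => bbcaaab => bbbab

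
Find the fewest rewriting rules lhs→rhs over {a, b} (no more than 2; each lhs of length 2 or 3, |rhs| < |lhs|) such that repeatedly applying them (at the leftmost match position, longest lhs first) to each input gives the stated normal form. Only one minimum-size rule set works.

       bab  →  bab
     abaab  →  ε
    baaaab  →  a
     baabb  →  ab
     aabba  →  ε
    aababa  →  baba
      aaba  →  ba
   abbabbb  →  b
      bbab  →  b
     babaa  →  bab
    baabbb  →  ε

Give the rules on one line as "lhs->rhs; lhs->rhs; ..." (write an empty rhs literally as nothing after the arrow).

  | bab
  | abaab => abb => aa => ε
  | baaaab => baab => bb => a
  | baabb => bbb => ab

aa->; bb->a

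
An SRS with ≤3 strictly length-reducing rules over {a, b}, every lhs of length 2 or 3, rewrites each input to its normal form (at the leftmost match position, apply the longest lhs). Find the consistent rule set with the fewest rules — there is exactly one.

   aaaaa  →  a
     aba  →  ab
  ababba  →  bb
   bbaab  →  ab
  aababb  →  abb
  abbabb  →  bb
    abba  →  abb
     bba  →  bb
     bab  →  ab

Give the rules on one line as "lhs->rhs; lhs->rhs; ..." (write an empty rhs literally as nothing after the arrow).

aa->; ba->b; bab->ab

  | aaaaa => aaa => a
  | aba => ab
  | ababba => aabba => bba => bb
  | bbaab => bbab => bab => ab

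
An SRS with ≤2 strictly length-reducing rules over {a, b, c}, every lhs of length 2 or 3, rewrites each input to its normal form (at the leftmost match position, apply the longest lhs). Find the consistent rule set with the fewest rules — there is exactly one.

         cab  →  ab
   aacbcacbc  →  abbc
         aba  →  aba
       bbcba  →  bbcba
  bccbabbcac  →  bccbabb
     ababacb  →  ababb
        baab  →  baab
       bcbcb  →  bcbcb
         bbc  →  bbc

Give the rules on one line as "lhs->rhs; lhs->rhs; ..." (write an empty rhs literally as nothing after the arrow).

  | cab => ab
  | aacbcacbc => abcacbc => abacbc => abbc
  | aba
  | bbcba

ac->; ca->a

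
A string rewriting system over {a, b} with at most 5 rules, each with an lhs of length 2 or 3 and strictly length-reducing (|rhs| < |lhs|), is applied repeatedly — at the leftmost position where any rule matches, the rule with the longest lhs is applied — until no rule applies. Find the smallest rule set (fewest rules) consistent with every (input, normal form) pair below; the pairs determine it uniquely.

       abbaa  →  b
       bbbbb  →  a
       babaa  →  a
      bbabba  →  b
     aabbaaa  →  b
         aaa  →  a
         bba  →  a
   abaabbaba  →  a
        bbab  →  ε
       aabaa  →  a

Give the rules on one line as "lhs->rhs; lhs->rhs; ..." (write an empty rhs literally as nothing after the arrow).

  | abbaa => baa => ba => b
  | bbbbb => abbb => bb => a
  | babaa => bbaa => aaa => aa => a
  | bbabba => aabba => abba => ba => b

aa->a; ab->; ba->b; bb->a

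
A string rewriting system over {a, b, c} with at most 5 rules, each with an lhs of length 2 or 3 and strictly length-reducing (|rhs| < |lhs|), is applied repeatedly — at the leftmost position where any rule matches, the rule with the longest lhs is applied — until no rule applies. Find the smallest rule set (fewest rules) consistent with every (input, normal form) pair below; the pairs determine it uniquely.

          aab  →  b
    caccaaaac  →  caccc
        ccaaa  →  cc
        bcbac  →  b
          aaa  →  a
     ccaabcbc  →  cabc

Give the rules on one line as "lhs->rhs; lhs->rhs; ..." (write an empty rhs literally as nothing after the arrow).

aa->; ba->b; cbc->a; cca->cc

  | aab => b
  | caccaaaac => caccaaac => caccaac => caccac => caccc
  | ccaaa => ccaa => cca => cc
  | bcbac => bcbc => ba => b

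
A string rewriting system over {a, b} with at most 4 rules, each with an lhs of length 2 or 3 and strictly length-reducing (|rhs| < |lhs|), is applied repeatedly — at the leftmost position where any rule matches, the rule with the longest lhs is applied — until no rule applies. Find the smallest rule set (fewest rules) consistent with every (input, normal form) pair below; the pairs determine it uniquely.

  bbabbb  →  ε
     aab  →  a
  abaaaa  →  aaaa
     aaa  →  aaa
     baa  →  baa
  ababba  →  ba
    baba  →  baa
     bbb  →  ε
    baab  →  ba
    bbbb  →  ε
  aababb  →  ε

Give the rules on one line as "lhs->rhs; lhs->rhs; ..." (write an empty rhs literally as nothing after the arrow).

ab->; bab->ba; bb->; bbb->bb

  | bbabbb => abbb => bb => ε
  | aab => a
  | abaaaa => aaaa
  | aaa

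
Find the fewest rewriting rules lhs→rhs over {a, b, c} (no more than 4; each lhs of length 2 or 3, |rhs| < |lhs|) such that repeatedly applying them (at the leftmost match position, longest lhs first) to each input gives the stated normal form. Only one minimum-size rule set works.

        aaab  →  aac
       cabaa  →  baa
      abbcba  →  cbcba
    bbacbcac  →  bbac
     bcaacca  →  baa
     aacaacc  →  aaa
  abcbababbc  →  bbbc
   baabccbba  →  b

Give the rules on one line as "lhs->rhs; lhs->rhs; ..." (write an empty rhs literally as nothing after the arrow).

ab->c; acb->a; ca->; cc->

  | aaab => aac
  | cabaa => baa
  | abbcba => cbcba
  | bbacbcac => bbacac => bbac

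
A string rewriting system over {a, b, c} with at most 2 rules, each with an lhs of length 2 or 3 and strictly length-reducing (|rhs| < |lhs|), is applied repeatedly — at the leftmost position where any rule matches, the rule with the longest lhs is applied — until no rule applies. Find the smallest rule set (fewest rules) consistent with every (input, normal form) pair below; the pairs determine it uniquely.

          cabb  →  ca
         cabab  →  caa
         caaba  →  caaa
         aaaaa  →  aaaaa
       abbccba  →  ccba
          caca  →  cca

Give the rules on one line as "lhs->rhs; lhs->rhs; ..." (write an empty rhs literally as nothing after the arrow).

  | cabb => cab => ca
  | cabab => caab => caa
  | caaba => caaa
  | aaaaa

ab->a; ac->c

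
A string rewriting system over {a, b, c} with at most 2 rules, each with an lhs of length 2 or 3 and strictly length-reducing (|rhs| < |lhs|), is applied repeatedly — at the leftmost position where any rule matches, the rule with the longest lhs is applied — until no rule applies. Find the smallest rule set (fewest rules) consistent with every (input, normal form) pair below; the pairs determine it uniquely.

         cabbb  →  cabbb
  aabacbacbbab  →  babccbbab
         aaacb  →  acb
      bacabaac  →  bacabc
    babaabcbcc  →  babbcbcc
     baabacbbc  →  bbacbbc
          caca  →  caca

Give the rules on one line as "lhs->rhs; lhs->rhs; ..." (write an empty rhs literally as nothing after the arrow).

aa->; cba->bc

  | cabbb
  | aabacbacbbab => bacbacbbab => babccbbab
  | aaacb => acb
  | bacabaac => bacabc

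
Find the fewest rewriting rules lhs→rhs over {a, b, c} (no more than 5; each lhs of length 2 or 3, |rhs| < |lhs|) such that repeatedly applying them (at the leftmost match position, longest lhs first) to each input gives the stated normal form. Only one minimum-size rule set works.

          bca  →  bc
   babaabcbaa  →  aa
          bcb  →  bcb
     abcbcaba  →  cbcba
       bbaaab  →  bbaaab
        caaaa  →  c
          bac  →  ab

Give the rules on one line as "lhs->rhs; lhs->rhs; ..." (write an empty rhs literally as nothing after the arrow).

  | bca => bc
  | babaabcbaa => baabcbaa => bacabaa => ababaa => abaa => aa
  | bcb
  | abcbcaba => cabcaba => cbcaba => cbcba

aba->a; abc->ca; bac->ab; ca->c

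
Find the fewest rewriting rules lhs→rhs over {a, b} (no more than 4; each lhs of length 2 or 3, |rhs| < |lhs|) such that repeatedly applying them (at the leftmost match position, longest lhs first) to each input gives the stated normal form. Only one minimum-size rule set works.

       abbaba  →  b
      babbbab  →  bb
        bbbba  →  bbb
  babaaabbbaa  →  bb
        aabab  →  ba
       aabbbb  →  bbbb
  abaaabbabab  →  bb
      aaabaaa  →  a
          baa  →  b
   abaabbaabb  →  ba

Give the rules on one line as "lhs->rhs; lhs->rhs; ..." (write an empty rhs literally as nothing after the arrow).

aa->; ab->; bab->ba; bba->b

  | abbaba => baba => baa => b
  | babbbab => babbab => babab => baab => bb
  | bbbba => bbb
  | babaaabbbaa => baaaabbbaa => baabbbaa => bbbbaa => bbba => bb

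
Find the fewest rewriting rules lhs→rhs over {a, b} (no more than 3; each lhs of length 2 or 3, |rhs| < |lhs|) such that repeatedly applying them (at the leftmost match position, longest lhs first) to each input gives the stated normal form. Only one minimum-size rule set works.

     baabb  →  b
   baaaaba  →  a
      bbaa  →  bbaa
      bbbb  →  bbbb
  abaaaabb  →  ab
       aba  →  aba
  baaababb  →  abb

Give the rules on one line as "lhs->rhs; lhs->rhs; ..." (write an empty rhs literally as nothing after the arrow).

  | baabb => babb => b
  | baaaaba => baaaba => baaba => baba => a
  | bbaa
  | bbbb

aab->ab; bab->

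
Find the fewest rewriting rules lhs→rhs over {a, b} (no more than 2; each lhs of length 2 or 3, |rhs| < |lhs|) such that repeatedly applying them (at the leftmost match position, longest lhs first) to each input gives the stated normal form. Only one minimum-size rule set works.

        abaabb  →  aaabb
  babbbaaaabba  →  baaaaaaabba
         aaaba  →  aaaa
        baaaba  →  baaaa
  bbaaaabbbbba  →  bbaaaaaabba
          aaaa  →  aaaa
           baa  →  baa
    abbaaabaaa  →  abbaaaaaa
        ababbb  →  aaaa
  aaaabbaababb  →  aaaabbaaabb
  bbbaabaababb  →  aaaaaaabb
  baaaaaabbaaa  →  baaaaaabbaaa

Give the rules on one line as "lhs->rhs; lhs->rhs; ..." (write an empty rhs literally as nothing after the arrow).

  | abaabb => aaabb
  | babbbaaaabba => baaaaaaabba
  | aaaba => aaaa
  | baaaba => baaaa

aba->aa; bbb->aa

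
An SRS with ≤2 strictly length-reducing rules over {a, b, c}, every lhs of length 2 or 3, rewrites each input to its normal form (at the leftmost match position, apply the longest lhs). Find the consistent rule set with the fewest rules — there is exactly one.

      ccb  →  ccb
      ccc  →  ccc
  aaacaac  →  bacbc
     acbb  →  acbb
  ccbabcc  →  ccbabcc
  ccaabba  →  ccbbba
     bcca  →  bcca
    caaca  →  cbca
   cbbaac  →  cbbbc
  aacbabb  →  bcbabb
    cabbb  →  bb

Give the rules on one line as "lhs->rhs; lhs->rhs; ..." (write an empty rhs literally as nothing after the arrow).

aa->b; cab->

  | ccb
  | ccc
  | aaacaac => bacaac => bacbc
  | acbb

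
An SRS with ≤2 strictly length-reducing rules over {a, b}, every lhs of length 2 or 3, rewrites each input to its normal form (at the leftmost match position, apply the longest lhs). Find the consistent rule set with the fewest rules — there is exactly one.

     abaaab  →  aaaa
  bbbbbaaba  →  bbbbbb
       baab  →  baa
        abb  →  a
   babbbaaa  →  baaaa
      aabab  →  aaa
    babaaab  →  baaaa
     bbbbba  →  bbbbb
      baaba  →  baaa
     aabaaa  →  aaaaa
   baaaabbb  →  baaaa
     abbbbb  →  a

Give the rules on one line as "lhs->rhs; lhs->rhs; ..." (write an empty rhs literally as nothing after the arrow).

ab->a; bba->bb

  | abaaab => aaaab => aaaa
  | bbbbbaaba => bbbbbaba => bbbbbba => bbbbbb
  | baab => baa
  | abb => ab => a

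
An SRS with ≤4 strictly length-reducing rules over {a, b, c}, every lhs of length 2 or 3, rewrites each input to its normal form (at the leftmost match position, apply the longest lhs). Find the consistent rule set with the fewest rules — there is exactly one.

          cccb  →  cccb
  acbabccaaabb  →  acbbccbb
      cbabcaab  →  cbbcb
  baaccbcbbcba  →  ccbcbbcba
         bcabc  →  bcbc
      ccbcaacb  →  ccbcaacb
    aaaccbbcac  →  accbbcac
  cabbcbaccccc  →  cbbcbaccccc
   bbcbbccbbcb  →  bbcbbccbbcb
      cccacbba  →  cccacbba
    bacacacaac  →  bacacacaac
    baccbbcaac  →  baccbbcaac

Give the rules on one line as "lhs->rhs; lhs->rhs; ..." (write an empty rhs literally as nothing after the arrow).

  | cccb
  | acbabccaaabb => acbbccaaabb => acbbccabb => acbbccbb
  | cbabcaab => cbbcaab => cbbcab => cbbcb
  | baaccbcbbcba => ccbcbbcba

aaa->a; ab->b; baa->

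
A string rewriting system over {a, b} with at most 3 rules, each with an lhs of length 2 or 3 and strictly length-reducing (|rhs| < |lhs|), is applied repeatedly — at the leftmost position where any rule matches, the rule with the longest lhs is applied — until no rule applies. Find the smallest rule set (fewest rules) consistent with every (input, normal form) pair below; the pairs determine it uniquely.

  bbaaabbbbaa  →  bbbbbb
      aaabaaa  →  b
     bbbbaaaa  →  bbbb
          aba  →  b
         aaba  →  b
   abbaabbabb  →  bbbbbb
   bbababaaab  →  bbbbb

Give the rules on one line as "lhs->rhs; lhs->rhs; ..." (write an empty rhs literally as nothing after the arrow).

ab->b; ba->b

  | bbaaabbbbaa => bbaabbbbaa => bbabbbbaa => bbbbbbaa => bbbbbba => bbbbbb
  | aaabaaa => aabaaa => abaaa => baaa => baa => ba => b
  | bbbbaaaa => bbbbaaa => bbbbaa => bbbba => bbbb
  | aba => ba => b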